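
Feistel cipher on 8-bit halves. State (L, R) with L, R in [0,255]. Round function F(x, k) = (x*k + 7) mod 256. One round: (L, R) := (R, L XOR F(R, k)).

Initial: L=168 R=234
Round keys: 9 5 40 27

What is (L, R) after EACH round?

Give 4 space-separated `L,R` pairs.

Answer: 234,233 233,126 126,94 94,143

Derivation:
Round 1 (k=9): L=234 R=233
Round 2 (k=5): L=233 R=126
Round 3 (k=40): L=126 R=94
Round 4 (k=27): L=94 R=143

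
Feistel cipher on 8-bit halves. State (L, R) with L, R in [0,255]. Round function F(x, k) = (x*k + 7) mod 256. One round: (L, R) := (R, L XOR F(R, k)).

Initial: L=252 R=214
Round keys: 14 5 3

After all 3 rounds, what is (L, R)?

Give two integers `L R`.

Round 1 (k=14): L=214 R=71
Round 2 (k=5): L=71 R=188
Round 3 (k=3): L=188 R=124

Answer: 188 124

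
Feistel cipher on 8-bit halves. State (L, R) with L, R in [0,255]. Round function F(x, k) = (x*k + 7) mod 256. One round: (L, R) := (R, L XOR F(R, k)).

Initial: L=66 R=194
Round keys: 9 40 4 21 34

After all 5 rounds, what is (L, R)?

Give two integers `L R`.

Round 1 (k=9): L=194 R=155
Round 2 (k=40): L=155 R=253
Round 3 (k=4): L=253 R=96
Round 4 (k=21): L=96 R=26
Round 5 (k=34): L=26 R=27

Answer: 26 27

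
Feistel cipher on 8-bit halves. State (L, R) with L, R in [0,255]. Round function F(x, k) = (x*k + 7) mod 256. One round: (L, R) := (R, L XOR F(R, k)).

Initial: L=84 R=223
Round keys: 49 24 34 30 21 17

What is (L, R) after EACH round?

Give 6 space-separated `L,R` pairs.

Round 1 (k=49): L=223 R=226
Round 2 (k=24): L=226 R=232
Round 3 (k=34): L=232 R=53
Round 4 (k=30): L=53 R=213
Round 5 (k=21): L=213 R=181
Round 6 (k=17): L=181 R=217

Answer: 223,226 226,232 232,53 53,213 213,181 181,217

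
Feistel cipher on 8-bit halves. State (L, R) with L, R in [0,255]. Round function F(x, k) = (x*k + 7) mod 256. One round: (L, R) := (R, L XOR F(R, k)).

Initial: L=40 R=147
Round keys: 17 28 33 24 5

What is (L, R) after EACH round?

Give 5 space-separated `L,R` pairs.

Answer: 147,226 226,44 44,81 81,179 179,215

Derivation:
Round 1 (k=17): L=147 R=226
Round 2 (k=28): L=226 R=44
Round 3 (k=33): L=44 R=81
Round 4 (k=24): L=81 R=179
Round 5 (k=5): L=179 R=215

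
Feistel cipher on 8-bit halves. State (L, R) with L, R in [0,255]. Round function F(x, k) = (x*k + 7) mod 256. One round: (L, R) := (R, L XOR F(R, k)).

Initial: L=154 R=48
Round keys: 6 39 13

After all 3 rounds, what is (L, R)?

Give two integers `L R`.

Round 1 (k=6): L=48 R=189
Round 2 (k=39): L=189 R=226
Round 3 (k=13): L=226 R=60

Answer: 226 60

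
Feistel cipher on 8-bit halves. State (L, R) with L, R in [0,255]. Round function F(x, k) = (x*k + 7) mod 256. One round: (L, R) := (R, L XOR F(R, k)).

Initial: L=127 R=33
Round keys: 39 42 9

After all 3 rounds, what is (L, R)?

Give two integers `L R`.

Round 1 (k=39): L=33 R=113
Round 2 (k=42): L=113 R=176
Round 3 (k=9): L=176 R=70

Answer: 176 70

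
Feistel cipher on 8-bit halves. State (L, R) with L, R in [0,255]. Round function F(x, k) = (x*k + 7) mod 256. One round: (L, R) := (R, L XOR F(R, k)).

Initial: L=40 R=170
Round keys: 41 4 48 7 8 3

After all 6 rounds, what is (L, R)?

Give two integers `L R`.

Answer: 153 74

Derivation:
Round 1 (k=41): L=170 R=105
Round 2 (k=4): L=105 R=1
Round 3 (k=48): L=1 R=94
Round 4 (k=7): L=94 R=152
Round 5 (k=8): L=152 R=153
Round 6 (k=3): L=153 R=74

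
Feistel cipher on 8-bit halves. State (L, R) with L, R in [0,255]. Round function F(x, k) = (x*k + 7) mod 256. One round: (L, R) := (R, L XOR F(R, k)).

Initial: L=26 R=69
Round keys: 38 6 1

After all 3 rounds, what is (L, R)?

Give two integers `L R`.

Round 1 (k=38): L=69 R=95
Round 2 (k=6): L=95 R=4
Round 3 (k=1): L=4 R=84

Answer: 4 84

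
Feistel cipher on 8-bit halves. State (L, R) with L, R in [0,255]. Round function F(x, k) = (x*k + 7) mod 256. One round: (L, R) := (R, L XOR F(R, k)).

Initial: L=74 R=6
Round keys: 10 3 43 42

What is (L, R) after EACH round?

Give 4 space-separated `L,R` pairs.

Round 1 (k=10): L=6 R=9
Round 2 (k=3): L=9 R=36
Round 3 (k=43): L=36 R=26
Round 4 (k=42): L=26 R=111

Answer: 6,9 9,36 36,26 26,111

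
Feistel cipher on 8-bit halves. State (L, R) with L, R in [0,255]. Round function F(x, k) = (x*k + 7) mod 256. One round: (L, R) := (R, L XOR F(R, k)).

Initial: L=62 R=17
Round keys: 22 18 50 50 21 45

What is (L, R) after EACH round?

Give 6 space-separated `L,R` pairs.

Round 1 (k=22): L=17 R=67
Round 2 (k=18): L=67 R=172
Round 3 (k=50): L=172 R=220
Round 4 (k=50): L=220 R=83
Round 5 (k=21): L=83 R=10
Round 6 (k=45): L=10 R=154

Answer: 17,67 67,172 172,220 220,83 83,10 10,154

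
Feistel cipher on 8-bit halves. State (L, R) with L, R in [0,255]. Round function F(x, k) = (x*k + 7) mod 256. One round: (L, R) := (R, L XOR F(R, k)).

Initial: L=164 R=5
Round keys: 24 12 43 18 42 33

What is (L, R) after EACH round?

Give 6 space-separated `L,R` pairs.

Round 1 (k=24): L=5 R=219
Round 2 (k=12): L=219 R=78
Round 3 (k=43): L=78 R=250
Round 4 (k=18): L=250 R=213
Round 5 (k=42): L=213 R=3
Round 6 (k=33): L=3 R=191

Answer: 5,219 219,78 78,250 250,213 213,3 3,191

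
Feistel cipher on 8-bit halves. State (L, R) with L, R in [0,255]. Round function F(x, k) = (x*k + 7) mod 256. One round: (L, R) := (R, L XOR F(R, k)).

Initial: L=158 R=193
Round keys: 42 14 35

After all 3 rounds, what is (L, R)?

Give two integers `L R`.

Round 1 (k=42): L=193 R=47
Round 2 (k=14): L=47 R=88
Round 3 (k=35): L=88 R=32

Answer: 88 32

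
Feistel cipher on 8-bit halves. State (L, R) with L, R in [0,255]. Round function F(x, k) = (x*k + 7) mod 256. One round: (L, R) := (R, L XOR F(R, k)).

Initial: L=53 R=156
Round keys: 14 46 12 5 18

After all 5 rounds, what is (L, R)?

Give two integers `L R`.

Answer: 99 124

Derivation:
Round 1 (k=14): L=156 R=186
Round 2 (k=46): L=186 R=239
Round 3 (k=12): L=239 R=129
Round 4 (k=5): L=129 R=99
Round 5 (k=18): L=99 R=124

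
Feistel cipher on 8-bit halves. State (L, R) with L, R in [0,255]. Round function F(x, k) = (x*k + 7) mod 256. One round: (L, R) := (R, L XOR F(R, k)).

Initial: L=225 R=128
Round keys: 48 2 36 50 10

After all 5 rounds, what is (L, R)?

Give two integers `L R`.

Round 1 (k=48): L=128 R=230
Round 2 (k=2): L=230 R=83
Round 3 (k=36): L=83 R=85
Round 4 (k=50): L=85 R=242
Round 5 (k=10): L=242 R=46

Answer: 242 46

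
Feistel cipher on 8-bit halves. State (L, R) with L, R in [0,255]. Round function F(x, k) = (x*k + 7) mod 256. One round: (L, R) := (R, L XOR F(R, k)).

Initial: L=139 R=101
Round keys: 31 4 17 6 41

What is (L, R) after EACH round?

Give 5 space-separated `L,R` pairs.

Round 1 (k=31): L=101 R=201
Round 2 (k=4): L=201 R=78
Round 3 (k=17): L=78 R=252
Round 4 (k=6): L=252 R=161
Round 5 (k=41): L=161 R=44

Answer: 101,201 201,78 78,252 252,161 161,44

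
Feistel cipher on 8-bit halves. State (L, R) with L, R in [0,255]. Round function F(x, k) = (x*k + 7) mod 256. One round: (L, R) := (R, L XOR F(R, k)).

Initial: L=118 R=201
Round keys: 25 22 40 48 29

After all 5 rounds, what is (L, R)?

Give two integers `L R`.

Round 1 (k=25): L=201 R=222
Round 2 (k=22): L=222 R=210
Round 3 (k=40): L=210 R=9
Round 4 (k=48): L=9 R=101
Round 5 (k=29): L=101 R=113

Answer: 101 113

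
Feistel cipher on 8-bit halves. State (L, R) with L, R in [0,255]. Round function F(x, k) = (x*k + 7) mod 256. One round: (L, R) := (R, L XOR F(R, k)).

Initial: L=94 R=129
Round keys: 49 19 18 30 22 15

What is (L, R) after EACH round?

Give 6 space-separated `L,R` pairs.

Answer: 129,230 230,152 152,81 81,29 29,212 212,110

Derivation:
Round 1 (k=49): L=129 R=230
Round 2 (k=19): L=230 R=152
Round 3 (k=18): L=152 R=81
Round 4 (k=30): L=81 R=29
Round 5 (k=22): L=29 R=212
Round 6 (k=15): L=212 R=110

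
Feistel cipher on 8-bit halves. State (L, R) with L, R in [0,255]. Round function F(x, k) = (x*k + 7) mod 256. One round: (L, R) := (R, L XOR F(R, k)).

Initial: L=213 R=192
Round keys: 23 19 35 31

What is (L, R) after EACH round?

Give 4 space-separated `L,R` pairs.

Round 1 (k=23): L=192 R=146
Round 2 (k=19): L=146 R=29
Round 3 (k=35): L=29 R=108
Round 4 (k=31): L=108 R=6

Answer: 192,146 146,29 29,108 108,6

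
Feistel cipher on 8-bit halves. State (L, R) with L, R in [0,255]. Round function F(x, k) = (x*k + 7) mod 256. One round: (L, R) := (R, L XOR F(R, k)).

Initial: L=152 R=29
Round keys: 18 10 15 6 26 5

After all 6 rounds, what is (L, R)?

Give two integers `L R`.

Answer: 143 61

Derivation:
Round 1 (k=18): L=29 R=137
Round 2 (k=10): L=137 R=124
Round 3 (k=15): L=124 R=194
Round 4 (k=6): L=194 R=239
Round 5 (k=26): L=239 R=143
Round 6 (k=5): L=143 R=61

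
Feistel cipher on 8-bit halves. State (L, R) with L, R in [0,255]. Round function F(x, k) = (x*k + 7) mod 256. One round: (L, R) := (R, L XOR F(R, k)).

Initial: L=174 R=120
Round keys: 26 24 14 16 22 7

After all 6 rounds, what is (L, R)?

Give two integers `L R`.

Round 1 (k=26): L=120 R=153
Round 2 (k=24): L=153 R=39
Round 3 (k=14): L=39 R=176
Round 4 (k=16): L=176 R=32
Round 5 (k=22): L=32 R=119
Round 6 (k=7): L=119 R=104

Answer: 119 104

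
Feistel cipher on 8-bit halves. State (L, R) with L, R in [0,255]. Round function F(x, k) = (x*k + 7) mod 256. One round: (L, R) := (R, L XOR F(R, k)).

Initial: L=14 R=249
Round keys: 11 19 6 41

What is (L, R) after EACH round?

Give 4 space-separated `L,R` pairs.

Round 1 (k=11): L=249 R=180
Round 2 (k=19): L=180 R=154
Round 3 (k=6): L=154 R=23
Round 4 (k=41): L=23 R=44

Answer: 249,180 180,154 154,23 23,44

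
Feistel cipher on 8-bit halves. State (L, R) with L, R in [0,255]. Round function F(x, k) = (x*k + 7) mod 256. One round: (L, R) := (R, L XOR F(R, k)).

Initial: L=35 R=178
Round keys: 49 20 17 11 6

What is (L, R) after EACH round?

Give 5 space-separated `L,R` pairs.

Round 1 (k=49): L=178 R=58
Round 2 (k=20): L=58 R=61
Round 3 (k=17): L=61 R=46
Round 4 (k=11): L=46 R=60
Round 5 (k=6): L=60 R=65

Answer: 178,58 58,61 61,46 46,60 60,65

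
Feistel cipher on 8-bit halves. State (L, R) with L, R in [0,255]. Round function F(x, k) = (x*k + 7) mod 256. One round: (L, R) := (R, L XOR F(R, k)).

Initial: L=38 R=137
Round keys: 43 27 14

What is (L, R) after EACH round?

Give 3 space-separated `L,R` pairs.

Answer: 137,44 44,34 34,207

Derivation:
Round 1 (k=43): L=137 R=44
Round 2 (k=27): L=44 R=34
Round 3 (k=14): L=34 R=207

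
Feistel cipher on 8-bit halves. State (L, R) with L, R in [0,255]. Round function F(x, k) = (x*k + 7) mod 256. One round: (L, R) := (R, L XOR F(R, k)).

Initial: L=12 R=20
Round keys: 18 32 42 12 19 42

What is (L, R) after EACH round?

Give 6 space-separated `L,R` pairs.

Round 1 (k=18): L=20 R=99
Round 2 (k=32): L=99 R=115
Round 3 (k=42): L=115 R=134
Round 4 (k=12): L=134 R=60
Round 5 (k=19): L=60 R=253
Round 6 (k=42): L=253 R=181

Answer: 20,99 99,115 115,134 134,60 60,253 253,181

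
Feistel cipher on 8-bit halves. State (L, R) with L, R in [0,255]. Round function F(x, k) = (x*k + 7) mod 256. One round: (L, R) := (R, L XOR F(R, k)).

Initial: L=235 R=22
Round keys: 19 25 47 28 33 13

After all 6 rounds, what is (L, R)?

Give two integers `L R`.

Round 1 (k=19): L=22 R=66
Round 2 (k=25): L=66 R=111
Round 3 (k=47): L=111 R=42
Round 4 (k=28): L=42 R=240
Round 5 (k=33): L=240 R=221
Round 6 (k=13): L=221 R=176

Answer: 221 176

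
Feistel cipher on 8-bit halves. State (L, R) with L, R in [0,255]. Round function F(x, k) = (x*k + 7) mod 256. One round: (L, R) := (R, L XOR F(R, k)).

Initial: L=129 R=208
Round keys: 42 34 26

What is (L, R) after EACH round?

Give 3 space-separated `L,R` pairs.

Round 1 (k=42): L=208 R=166
Round 2 (k=34): L=166 R=195
Round 3 (k=26): L=195 R=115

Answer: 208,166 166,195 195,115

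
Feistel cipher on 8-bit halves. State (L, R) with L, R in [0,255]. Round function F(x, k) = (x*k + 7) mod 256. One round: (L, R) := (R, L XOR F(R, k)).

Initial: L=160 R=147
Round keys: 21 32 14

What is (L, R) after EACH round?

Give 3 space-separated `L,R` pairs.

Round 1 (k=21): L=147 R=182
Round 2 (k=32): L=182 R=84
Round 3 (k=14): L=84 R=41

Answer: 147,182 182,84 84,41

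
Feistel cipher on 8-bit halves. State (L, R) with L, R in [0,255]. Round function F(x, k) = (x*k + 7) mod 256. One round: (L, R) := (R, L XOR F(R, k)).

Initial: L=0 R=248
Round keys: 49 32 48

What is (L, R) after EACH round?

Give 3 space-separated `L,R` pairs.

Answer: 248,127 127,31 31,168

Derivation:
Round 1 (k=49): L=248 R=127
Round 2 (k=32): L=127 R=31
Round 3 (k=48): L=31 R=168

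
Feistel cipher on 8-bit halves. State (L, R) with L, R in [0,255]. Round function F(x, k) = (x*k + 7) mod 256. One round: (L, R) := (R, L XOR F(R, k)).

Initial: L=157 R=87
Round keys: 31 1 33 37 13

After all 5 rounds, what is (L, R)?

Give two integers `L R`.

Round 1 (k=31): L=87 R=13
Round 2 (k=1): L=13 R=67
Round 3 (k=33): L=67 R=167
Round 4 (k=37): L=167 R=105
Round 5 (k=13): L=105 R=251

Answer: 105 251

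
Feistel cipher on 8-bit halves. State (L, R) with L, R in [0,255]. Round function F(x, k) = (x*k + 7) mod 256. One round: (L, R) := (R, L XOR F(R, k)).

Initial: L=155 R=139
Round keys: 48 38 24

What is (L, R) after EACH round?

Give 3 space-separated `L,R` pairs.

Answer: 139,140 140,68 68,235

Derivation:
Round 1 (k=48): L=139 R=140
Round 2 (k=38): L=140 R=68
Round 3 (k=24): L=68 R=235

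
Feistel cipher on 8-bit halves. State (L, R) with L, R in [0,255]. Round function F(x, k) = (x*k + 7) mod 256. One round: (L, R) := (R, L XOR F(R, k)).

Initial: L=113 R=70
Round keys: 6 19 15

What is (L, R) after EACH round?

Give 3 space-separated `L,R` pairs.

Answer: 70,218 218,115 115,30

Derivation:
Round 1 (k=6): L=70 R=218
Round 2 (k=19): L=218 R=115
Round 3 (k=15): L=115 R=30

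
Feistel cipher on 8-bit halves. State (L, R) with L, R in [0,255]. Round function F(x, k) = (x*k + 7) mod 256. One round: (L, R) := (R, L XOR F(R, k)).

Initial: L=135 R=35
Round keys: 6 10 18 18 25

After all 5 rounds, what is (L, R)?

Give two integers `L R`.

Answer: 25 1

Derivation:
Round 1 (k=6): L=35 R=94
Round 2 (k=10): L=94 R=144
Round 3 (k=18): L=144 R=121
Round 4 (k=18): L=121 R=25
Round 5 (k=25): L=25 R=1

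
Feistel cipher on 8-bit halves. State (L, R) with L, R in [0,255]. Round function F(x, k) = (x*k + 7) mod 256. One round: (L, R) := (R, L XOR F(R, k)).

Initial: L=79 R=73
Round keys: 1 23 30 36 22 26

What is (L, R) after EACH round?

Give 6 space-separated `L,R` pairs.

Round 1 (k=1): L=73 R=31
Round 2 (k=23): L=31 R=153
Round 3 (k=30): L=153 R=234
Round 4 (k=36): L=234 R=118
Round 5 (k=22): L=118 R=193
Round 6 (k=26): L=193 R=215

Answer: 73,31 31,153 153,234 234,118 118,193 193,215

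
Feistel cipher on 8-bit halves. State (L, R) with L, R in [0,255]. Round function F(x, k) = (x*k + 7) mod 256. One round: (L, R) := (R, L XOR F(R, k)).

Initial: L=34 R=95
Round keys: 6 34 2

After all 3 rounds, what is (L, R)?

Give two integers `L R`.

Round 1 (k=6): L=95 R=99
Round 2 (k=34): L=99 R=114
Round 3 (k=2): L=114 R=136

Answer: 114 136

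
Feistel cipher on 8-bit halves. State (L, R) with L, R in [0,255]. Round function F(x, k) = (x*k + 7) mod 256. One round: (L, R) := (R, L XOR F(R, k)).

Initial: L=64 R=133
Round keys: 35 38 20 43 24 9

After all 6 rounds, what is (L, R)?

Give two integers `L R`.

Round 1 (k=35): L=133 R=118
Round 2 (k=38): L=118 R=14
Round 3 (k=20): L=14 R=105
Round 4 (k=43): L=105 R=164
Round 5 (k=24): L=164 R=14
Round 6 (k=9): L=14 R=33

Answer: 14 33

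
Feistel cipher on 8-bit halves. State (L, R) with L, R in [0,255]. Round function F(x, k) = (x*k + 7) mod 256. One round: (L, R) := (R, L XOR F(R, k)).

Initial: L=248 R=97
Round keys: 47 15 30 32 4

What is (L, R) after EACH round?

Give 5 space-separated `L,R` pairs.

Round 1 (k=47): L=97 R=46
Round 2 (k=15): L=46 R=216
Round 3 (k=30): L=216 R=121
Round 4 (k=32): L=121 R=255
Round 5 (k=4): L=255 R=122

Answer: 97,46 46,216 216,121 121,255 255,122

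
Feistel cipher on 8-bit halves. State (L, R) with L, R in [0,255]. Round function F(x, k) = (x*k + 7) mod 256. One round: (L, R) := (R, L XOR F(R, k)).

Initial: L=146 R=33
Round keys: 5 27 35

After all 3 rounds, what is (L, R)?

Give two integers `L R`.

Round 1 (k=5): L=33 R=62
Round 2 (k=27): L=62 R=176
Round 3 (k=35): L=176 R=41

Answer: 176 41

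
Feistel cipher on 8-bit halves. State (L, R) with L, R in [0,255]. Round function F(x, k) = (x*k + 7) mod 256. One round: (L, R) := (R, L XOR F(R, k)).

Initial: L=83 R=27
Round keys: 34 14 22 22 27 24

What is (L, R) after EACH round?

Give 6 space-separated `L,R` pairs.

Round 1 (k=34): L=27 R=206
Round 2 (k=14): L=206 R=80
Round 3 (k=22): L=80 R=41
Round 4 (k=22): L=41 R=221
Round 5 (k=27): L=221 R=127
Round 6 (k=24): L=127 R=50

Answer: 27,206 206,80 80,41 41,221 221,127 127,50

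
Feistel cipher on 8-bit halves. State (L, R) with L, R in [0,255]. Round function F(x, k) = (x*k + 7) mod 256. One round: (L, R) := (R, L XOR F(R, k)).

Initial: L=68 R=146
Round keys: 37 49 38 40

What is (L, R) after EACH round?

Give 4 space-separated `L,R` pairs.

Round 1 (k=37): L=146 R=101
Round 2 (k=49): L=101 R=206
Round 3 (k=38): L=206 R=254
Round 4 (k=40): L=254 R=121

Answer: 146,101 101,206 206,254 254,121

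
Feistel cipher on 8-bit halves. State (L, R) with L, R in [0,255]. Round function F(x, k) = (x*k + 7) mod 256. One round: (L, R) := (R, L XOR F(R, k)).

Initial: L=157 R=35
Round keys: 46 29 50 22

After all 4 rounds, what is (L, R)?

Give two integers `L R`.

Round 1 (k=46): L=35 R=204
Round 2 (k=29): L=204 R=0
Round 3 (k=50): L=0 R=203
Round 4 (k=22): L=203 R=121

Answer: 203 121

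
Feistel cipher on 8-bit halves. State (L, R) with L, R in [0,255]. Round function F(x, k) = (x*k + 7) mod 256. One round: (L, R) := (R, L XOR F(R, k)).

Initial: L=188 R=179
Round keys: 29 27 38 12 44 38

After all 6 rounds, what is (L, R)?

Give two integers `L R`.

Round 1 (k=29): L=179 R=242
Round 2 (k=27): L=242 R=62
Round 3 (k=38): L=62 R=201
Round 4 (k=12): L=201 R=77
Round 5 (k=44): L=77 R=138
Round 6 (k=38): L=138 R=206

Answer: 138 206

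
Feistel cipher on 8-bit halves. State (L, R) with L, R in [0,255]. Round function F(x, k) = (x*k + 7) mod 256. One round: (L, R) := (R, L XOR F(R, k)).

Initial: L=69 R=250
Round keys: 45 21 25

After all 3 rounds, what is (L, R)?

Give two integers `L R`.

Answer: 137 212

Derivation:
Round 1 (k=45): L=250 R=188
Round 2 (k=21): L=188 R=137
Round 3 (k=25): L=137 R=212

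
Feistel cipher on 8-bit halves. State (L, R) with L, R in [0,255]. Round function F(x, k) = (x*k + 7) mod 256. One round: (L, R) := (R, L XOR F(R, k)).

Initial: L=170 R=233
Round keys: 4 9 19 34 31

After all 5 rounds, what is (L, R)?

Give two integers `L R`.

Round 1 (k=4): L=233 R=1
Round 2 (k=9): L=1 R=249
Round 3 (k=19): L=249 R=131
Round 4 (k=34): L=131 R=148
Round 5 (k=31): L=148 R=112

Answer: 148 112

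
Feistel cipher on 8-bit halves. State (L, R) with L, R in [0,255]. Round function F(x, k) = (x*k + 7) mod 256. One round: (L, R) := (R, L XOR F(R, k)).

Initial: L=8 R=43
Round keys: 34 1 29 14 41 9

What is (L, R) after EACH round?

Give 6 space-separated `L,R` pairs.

Answer: 43,181 181,151 151,151 151,222 222,2 2,199

Derivation:
Round 1 (k=34): L=43 R=181
Round 2 (k=1): L=181 R=151
Round 3 (k=29): L=151 R=151
Round 4 (k=14): L=151 R=222
Round 5 (k=41): L=222 R=2
Round 6 (k=9): L=2 R=199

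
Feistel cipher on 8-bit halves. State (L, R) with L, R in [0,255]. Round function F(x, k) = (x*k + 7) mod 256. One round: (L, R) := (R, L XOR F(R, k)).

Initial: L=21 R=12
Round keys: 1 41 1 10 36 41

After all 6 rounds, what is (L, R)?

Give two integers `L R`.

Round 1 (k=1): L=12 R=6
Round 2 (k=41): L=6 R=241
Round 3 (k=1): L=241 R=254
Round 4 (k=10): L=254 R=2
Round 5 (k=36): L=2 R=177
Round 6 (k=41): L=177 R=98

Answer: 177 98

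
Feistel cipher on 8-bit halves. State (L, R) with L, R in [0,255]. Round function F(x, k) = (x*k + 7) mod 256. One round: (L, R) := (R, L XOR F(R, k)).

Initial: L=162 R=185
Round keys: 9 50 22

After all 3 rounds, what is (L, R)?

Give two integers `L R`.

Answer: 130 25

Derivation:
Round 1 (k=9): L=185 R=42
Round 2 (k=50): L=42 R=130
Round 3 (k=22): L=130 R=25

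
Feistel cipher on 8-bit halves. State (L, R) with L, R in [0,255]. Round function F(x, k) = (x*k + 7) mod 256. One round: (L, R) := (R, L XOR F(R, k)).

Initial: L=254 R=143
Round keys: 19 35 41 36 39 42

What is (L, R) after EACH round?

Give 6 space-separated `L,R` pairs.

Round 1 (k=19): L=143 R=90
Round 2 (k=35): L=90 R=218
Round 3 (k=41): L=218 R=171
Round 4 (k=36): L=171 R=201
Round 5 (k=39): L=201 R=13
Round 6 (k=42): L=13 R=224

Answer: 143,90 90,218 218,171 171,201 201,13 13,224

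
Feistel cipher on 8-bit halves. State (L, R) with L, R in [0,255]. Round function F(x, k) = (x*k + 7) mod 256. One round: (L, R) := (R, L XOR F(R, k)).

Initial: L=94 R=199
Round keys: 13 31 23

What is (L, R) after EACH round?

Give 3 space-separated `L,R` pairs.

Answer: 199,124 124,204 204,39

Derivation:
Round 1 (k=13): L=199 R=124
Round 2 (k=31): L=124 R=204
Round 3 (k=23): L=204 R=39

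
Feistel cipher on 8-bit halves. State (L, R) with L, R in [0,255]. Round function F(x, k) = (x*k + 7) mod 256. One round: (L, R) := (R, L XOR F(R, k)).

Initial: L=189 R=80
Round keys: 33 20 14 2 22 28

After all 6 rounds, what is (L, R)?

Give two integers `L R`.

Round 1 (k=33): L=80 R=234
Round 2 (k=20): L=234 R=31
Round 3 (k=14): L=31 R=83
Round 4 (k=2): L=83 R=178
Round 5 (k=22): L=178 R=0
Round 6 (k=28): L=0 R=181

Answer: 0 181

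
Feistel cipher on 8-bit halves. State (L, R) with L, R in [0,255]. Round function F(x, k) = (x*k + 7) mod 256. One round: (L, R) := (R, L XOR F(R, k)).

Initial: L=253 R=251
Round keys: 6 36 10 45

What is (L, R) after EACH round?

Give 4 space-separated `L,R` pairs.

Answer: 251,20 20,44 44,171 171,58

Derivation:
Round 1 (k=6): L=251 R=20
Round 2 (k=36): L=20 R=44
Round 3 (k=10): L=44 R=171
Round 4 (k=45): L=171 R=58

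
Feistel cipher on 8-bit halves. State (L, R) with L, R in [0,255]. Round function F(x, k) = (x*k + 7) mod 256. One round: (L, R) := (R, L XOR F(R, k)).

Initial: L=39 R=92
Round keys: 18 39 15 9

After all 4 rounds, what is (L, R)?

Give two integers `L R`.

Answer: 92 112

Derivation:
Round 1 (k=18): L=92 R=88
Round 2 (k=39): L=88 R=51
Round 3 (k=15): L=51 R=92
Round 4 (k=9): L=92 R=112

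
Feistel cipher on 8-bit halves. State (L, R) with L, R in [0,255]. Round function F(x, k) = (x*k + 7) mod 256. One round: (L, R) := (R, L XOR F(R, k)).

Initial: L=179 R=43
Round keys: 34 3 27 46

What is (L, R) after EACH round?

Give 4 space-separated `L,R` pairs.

Round 1 (k=34): L=43 R=14
Round 2 (k=3): L=14 R=26
Round 3 (k=27): L=26 R=203
Round 4 (k=46): L=203 R=155

Answer: 43,14 14,26 26,203 203,155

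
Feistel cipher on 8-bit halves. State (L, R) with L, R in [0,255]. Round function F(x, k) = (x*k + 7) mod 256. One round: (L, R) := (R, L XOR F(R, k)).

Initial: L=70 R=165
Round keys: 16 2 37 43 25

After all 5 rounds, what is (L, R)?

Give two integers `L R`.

Round 1 (k=16): L=165 R=17
Round 2 (k=2): L=17 R=140
Round 3 (k=37): L=140 R=82
Round 4 (k=43): L=82 R=65
Round 5 (k=25): L=65 R=50

Answer: 65 50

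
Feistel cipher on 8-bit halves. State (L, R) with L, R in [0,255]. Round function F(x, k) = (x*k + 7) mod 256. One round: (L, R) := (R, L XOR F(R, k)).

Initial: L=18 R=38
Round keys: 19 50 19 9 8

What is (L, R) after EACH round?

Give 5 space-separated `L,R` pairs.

Round 1 (k=19): L=38 R=203
Round 2 (k=50): L=203 R=139
Round 3 (k=19): L=139 R=147
Round 4 (k=9): L=147 R=185
Round 5 (k=8): L=185 R=92

Answer: 38,203 203,139 139,147 147,185 185,92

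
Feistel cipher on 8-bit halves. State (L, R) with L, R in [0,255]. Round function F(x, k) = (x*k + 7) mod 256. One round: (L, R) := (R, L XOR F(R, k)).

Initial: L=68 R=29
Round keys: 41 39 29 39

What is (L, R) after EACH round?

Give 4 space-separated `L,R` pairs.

Answer: 29,232 232,66 66,105 105,68

Derivation:
Round 1 (k=41): L=29 R=232
Round 2 (k=39): L=232 R=66
Round 3 (k=29): L=66 R=105
Round 4 (k=39): L=105 R=68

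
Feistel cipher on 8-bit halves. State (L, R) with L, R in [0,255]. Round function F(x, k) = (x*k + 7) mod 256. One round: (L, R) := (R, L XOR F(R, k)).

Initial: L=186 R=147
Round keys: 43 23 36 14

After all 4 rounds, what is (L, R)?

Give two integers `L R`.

Round 1 (k=43): L=147 R=2
Round 2 (k=23): L=2 R=166
Round 3 (k=36): L=166 R=93
Round 4 (k=14): L=93 R=187

Answer: 93 187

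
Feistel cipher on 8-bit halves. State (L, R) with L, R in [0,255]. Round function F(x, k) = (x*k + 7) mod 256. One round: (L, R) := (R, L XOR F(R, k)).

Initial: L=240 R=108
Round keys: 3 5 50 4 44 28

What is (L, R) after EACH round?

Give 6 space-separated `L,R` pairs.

Answer: 108,187 187,194 194,80 80,133 133,179 179,30

Derivation:
Round 1 (k=3): L=108 R=187
Round 2 (k=5): L=187 R=194
Round 3 (k=50): L=194 R=80
Round 4 (k=4): L=80 R=133
Round 5 (k=44): L=133 R=179
Round 6 (k=28): L=179 R=30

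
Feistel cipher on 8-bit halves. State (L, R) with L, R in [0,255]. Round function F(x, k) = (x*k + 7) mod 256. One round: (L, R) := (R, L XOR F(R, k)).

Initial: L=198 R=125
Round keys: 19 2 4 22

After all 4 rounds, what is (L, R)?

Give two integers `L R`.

Round 1 (k=19): L=125 R=136
Round 2 (k=2): L=136 R=106
Round 3 (k=4): L=106 R=39
Round 4 (k=22): L=39 R=11

Answer: 39 11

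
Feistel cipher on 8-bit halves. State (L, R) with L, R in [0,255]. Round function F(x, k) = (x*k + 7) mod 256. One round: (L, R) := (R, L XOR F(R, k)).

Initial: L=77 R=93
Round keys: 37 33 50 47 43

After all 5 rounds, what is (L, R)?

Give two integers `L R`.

Round 1 (k=37): L=93 R=53
Round 2 (k=33): L=53 R=129
Round 3 (k=50): L=129 R=12
Round 4 (k=47): L=12 R=186
Round 5 (k=43): L=186 R=73

Answer: 186 73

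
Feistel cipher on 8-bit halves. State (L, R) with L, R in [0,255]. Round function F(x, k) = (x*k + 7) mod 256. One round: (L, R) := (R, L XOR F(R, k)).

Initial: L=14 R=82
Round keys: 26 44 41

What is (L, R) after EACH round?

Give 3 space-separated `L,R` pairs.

Answer: 82,85 85,241 241,245

Derivation:
Round 1 (k=26): L=82 R=85
Round 2 (k=44): L=85 R=241
Round 3 (k=41): L=241 R=245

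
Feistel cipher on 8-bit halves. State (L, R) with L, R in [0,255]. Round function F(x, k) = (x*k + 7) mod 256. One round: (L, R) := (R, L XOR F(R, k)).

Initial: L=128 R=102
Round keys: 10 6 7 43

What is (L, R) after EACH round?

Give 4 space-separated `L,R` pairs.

Round 1 (k=10): L=102 R=131
Round 2 (k=6): L=131 R=127
Round 3 (k=7): L=127 R=3
Round 4 (k=43): L=3 R=247

Answer: 102,131 131,127 127,3 3,247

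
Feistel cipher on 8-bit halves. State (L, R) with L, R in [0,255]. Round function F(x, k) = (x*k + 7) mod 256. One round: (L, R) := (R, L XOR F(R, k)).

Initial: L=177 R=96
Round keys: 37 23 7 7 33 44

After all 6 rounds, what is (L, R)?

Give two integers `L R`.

Answer: 205 109

Derivation:
Round 1 (k=37): L=96 R=86
Round 2 (k=23): L=86 R=161
Round 3 (k=7): L=161 R=56
Round 4 (k=7): L=56 R=46
Round 5 (k=33): L=46 R=205
Round 6 (k=44): L=205 R=109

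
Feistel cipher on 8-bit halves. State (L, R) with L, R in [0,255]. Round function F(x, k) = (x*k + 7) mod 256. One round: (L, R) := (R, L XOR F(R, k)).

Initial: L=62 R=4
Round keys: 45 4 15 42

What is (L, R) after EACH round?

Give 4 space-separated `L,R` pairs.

Round 1 (k=45): L=4 R=133
Round 2 (k=4): L=133 R=31
Round 3 (k=15): L=31 R=93
Round 4 (k=42): L=93 R=86

Answer: 4,133 133,31 31,93 93,86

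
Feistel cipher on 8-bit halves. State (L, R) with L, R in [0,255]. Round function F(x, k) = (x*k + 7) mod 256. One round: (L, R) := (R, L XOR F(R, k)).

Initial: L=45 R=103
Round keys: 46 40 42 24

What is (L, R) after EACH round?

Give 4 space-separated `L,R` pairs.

Answer: 103,164 164,192 192,35 35,143

Derivation:
Round 1 (k=46): L=103 R=164
Round 2 (k=40): L=164 R=192
Round 3 (k=42): L=192 R=35
Round 4 (k=24): L=35 R=143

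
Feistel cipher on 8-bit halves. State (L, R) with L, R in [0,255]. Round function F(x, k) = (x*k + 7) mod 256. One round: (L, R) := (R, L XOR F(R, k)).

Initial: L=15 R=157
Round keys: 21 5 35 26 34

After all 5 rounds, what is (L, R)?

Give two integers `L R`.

Round 1 (k=21): L=157 R=231
Round 2 (k=5): L=231 R=23
Round 3 (k=35): L=23 R=203
Round 4 (k=26): L=203 R=178
Round 5 (k=34): L=178 R=96

Answer: 178 96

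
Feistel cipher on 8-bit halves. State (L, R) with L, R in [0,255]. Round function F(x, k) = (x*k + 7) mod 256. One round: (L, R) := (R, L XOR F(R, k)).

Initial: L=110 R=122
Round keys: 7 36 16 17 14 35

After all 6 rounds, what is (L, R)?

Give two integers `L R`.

Answer: 71 30

Derivation:
Round 1 (k=7): L=122 R=51
Round 2 (k=36): L=51 R=73
Round 3 (k=16): L=73 R=164
Round 4 (k=17): L=164 R=162
Round 5 (k=14): L=162 R=71
Round 6 (k=35): L=71 R=30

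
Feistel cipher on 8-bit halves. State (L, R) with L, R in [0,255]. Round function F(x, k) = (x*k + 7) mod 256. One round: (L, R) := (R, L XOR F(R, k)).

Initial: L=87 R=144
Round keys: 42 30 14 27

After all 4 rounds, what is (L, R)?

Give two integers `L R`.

Answer: 249 253

Derivation:
Round 1 (k=42): L=144 R=240
Round 2 (k=30): L=240 R=183
Round 3 (k=14): L=183 R=249
Round 4 (k=27): L=249 R=253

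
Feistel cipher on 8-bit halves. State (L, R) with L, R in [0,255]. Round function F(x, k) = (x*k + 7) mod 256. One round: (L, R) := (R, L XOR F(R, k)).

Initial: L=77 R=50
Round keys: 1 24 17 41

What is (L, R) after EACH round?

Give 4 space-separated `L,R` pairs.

Round 1 (k=1): L=50 R=116
Round 2 (k=24): L=116 R=213
Round 3 (k=17): L=213 R=88
Round 4 (k=41): L=88 R=202

Answer: 50,116 116,213 213,88 88,202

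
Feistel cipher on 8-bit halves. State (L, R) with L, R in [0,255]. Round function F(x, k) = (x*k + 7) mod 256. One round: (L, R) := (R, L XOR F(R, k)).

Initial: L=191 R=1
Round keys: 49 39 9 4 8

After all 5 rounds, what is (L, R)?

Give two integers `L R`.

Round 1 (k=49): L=1 R=135
Round 2 (k=39): L=135 R=153
Round 3 (k=9): L=153 R=239
Round 4 (k=4): L=239 R=90
Round 5 (k=8): L=90 R=56

Answer: 90 56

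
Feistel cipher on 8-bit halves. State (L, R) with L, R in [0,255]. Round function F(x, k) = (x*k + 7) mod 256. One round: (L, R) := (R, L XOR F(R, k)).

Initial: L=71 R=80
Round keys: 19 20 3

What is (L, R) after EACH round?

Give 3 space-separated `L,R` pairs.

Round 1 (k=19): L=80 R=176
Round 2 (k=20): L=176 R=151
Round 3 (k=3): L=151 R=124

Answer: 80,176 176,151 151,124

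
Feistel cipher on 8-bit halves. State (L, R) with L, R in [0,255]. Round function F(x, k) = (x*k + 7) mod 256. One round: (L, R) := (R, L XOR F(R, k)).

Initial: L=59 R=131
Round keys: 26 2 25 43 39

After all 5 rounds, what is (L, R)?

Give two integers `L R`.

Round 1 (k=26): L=131 R=110
Round 2 (k=2): L=110 R=96
Round 3 (k=25): L=96 R=9
Round 4 (k=43): L=9 R=234
Round 5 (k=39): L=234 R=164

Answer: 234 164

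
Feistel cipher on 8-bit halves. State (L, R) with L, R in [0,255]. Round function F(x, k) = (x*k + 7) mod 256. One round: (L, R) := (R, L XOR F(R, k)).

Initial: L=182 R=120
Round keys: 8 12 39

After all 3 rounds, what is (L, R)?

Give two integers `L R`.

Round 1 (k=8): L=120 R=113
Round 2 (k=12): L=113 R=43
Round 3 (k=39): L=43 R=229

Answer: 43 229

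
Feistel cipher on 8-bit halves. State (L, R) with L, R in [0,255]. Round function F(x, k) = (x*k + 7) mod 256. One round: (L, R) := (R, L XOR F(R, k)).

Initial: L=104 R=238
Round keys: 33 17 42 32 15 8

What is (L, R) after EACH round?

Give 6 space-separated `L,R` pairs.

Round 1 (k=33): L=238 R=221
Round 2 (k=17): L=221 R=90
Round 3 (k=42): L=90 R=22
Round 4 (k=32): L=22 R=157
Round 5 (k=15): L=157 R=44
Round 6 (k=8): L=44 R=250

Answer: 238,221 221,90 90,22 22,157 157,44 44,250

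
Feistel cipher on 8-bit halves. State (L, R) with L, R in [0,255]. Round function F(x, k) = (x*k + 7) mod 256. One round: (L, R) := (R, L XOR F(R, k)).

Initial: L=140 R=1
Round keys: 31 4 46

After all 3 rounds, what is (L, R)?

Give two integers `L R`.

Answer: 174 225

Derivation:
Round 1 (k=31): L=1 R=170
Round 2 (k=4): L=170 R=174
Round 3 (k=46): L=174 R=225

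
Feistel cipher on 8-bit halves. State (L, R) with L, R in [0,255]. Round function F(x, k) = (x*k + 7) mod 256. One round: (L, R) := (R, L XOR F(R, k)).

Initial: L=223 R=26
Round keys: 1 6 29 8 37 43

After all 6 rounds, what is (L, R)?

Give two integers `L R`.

Round 1 (k=1): L=26 R=254
Round 2 (k=6): L=254 R=225
Round 3 (k=29): L=225 R=122
Round 4 (k=8): L=122 R=54
Round 5 (k=37): L=54 R=175
Round 6 (k=43): L=175 R=90

Answer: 175 90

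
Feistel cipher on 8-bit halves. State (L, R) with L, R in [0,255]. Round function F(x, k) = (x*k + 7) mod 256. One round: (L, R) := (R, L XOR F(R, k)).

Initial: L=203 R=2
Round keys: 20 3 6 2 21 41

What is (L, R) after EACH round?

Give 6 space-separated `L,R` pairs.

Answer: 2,228 228,177 177,201 201,40 40,134 134,85

Derivation:
Round 1 (k=20): L=2 R=228
Round 2 (k=3): L=228 R=177
Round 3 (k=6): L=177 R=201
Round 4 (k=2): L=201 R=40
Round 5 (k=21): L=40 R=134
Round 6 (k=41): L=134 R=85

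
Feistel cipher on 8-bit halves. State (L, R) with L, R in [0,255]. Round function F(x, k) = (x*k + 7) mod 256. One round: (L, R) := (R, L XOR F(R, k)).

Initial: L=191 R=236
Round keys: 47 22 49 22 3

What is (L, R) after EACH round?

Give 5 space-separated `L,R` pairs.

Answer: 236,228 228,115 115,238 238,8 8,241

Derivation:
Round 1 (k=47): L=236 R=228
Round 2 (k=22): L=228 R=115
Round 3 (k=49): L=115 R=238
Round 4 (k=22): L=238 R=8
Round 5 (k=3): L=8 R=241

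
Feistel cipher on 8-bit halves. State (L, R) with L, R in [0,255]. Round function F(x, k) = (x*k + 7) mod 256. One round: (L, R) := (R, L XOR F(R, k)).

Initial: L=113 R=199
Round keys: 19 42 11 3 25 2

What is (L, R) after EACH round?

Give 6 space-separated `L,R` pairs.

Round 1 (k=19): L=199 R=189
Round 2 (k=42): L=189 R=206
Round 3 (k=11): L=206 R=92
Round 4 (k=3): L=92 R=213
Round 5 (k=25): L=213 R=136
Round 6 (k=2): L=136 R=194

Answer: 199,189 189,206 206,92 92,213 213,136 136,194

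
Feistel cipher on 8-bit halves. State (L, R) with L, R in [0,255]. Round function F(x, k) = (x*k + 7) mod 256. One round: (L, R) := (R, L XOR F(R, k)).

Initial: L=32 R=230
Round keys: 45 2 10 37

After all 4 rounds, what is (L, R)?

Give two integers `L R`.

Round 1 (k=45): L=230 R=85
Round 2 (k=2): L=85 R=87
Round 3 (k=10): L=87 R=56
Round 4 (k=37): L=56 R=72

Answer: 56 72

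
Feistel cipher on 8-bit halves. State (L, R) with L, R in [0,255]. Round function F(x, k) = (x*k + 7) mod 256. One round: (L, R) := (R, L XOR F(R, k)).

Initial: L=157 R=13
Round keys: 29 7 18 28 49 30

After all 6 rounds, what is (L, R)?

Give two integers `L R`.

Round 1 (k=29): L=13 R=29
Round 2 (k=7): L=29 R=223
Round 3 (k=18): L=223 R=168
Round 4 (k=28): L=168 R=184
Round 5 (k=49): L=184 R=151
Round 6 (k=30): L=151 R=1

Answer: 151 1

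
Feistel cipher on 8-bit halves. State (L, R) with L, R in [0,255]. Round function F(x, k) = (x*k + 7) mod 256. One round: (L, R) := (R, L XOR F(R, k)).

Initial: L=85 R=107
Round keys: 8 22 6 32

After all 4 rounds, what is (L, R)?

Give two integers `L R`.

Round 1 (k=8): L=107 R=10
Round 2 (k=22): L=10 R=136
Round 3 (k=6): L=136 R=61
Round 4 (k=32): L=61 R=47

Answer: 61 47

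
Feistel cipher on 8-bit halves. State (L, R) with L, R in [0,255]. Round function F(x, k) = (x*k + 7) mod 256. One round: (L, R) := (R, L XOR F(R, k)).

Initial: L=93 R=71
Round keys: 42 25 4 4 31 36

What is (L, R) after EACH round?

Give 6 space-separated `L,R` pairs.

Round 1 (k=42): L=71 R=240
Round 2 (k=25): L=240 R=48
Round 3 (k=4): L=48 R=55
Round 4 (k=4): L=55 R=211
Round 5 (k=31): L=211 R=163
Round 6 (k=36): L=163 R=32

Answer: 71,240 240,48 48,55 55,211 211,163 163,32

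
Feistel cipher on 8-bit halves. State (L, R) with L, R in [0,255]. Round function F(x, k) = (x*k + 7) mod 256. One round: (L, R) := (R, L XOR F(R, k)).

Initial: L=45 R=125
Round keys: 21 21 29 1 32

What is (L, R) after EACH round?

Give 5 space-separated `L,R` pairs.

Answer: 125,101 101,45 45,69 69,97 97,98

Derivation:
Round 1 (k=21): L=125 R=101
Round 2 (k=21): L=101 R=45
Round 3 (k=29): L=45 R=69
Round 4 (k=1): L=69 R=97
Round 5 (k=32): L=97 R=98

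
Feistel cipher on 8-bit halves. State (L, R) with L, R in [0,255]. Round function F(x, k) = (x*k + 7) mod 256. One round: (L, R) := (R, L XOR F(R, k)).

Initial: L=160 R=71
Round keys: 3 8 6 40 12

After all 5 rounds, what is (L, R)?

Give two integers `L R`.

Round 1 (k=3): L=71 R=124
Round 2 (k=8): L=124 R=160
Round 3 (k=6): L=160 R=187
Round 4 (k=40): L=187 R=159
Round 5 (k=12): L=159 R=192

Answer: 159 192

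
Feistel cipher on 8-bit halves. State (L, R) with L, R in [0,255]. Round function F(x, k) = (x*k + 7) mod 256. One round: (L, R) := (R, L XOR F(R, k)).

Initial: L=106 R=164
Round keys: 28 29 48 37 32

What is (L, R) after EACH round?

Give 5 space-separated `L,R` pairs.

Answer: 164,157 157,116 116,90 90,125 125,253

Derivation:
Round 1 (k=28): L=164 R=157
Round 2 (k=29): L=157 R=116
Round 3 (k=48): L=116 R=90
Round 4 (k=37): L=90 R=125
Round 5 (k=32): L=125 R=253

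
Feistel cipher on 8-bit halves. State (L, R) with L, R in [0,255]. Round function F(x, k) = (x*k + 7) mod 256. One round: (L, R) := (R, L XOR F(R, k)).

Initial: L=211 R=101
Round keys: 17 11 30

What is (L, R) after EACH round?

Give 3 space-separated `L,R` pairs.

Answer: 101,111 111,169 169,186

Derivation:
Round 1 (k=17): L=101 R=111
Round 2 (k=11): L=111 R=169
Round 3 (k=30): L=169 R=186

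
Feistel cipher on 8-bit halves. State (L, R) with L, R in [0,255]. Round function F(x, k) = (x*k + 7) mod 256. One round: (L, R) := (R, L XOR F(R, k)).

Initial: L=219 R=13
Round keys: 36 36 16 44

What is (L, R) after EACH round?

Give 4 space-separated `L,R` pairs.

Round 1 (k=36): L=13 R=0
Round 2 (k=36): L=0 R=10
Round 3 (k=16): L=10 R=167
Round 4 (k=44): L=167 R=177

Answer: 13,0 0,10 10,167 167,177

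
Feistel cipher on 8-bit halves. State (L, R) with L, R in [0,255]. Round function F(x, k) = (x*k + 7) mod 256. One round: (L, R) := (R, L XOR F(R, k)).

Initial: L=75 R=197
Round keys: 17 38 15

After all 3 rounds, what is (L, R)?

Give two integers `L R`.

Answer: 52 68

Derivation:
Round 1 (k=17): L=197 R=87
Round 2 (k=38): L=87 R=52
Round 3 (k=15): L=52 R=68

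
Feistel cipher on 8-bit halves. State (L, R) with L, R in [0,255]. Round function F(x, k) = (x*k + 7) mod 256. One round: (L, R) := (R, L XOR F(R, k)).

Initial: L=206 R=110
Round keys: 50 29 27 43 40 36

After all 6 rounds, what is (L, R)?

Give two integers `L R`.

Round 1 (k=50): L=110 R=77
Round 2 (k=29): L=77 R=174
Round 3 (k=27): L=174 R=44
Round 4 (k=43): L=44 R=197
Round 5 (k=40): L=197 R=227
Round 6 (k=36): L=227 R=54

Answer: 227 54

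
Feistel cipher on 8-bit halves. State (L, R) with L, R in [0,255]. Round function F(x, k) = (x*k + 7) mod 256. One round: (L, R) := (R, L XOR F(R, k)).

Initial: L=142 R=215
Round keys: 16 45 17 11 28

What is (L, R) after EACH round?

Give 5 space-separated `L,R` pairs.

Round 1 (k=16): L=215 R=249
Round 2 (k=45): L=249 R=27
Round 3 (k=17): L=27 R=43
Round 4 (k=11): L=43 R=251
Round 5 (k=28): L=251 R=80

Answer: 215,249 249,27 27,43 43,251 251,80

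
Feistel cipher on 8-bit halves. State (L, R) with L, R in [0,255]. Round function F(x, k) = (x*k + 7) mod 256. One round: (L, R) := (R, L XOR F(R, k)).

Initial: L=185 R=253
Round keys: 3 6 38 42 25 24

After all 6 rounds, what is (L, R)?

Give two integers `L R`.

Round 1 (k=3): L=253 R=71
Round 2 (k=6): L=71 R=76
Round 3 (k=38): L=76 R=8
Round 4 (k=42): L=8 R=27
Round 5 (k=25): L=27 R=162
Round 6 (k=24): L=162 R=44

Answer: 162 44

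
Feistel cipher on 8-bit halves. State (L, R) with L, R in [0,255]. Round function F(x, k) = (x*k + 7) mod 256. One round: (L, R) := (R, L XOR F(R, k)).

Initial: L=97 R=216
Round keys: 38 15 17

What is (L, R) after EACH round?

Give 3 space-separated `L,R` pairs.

Round 1 (k=38): L=216 R=118
Round 2 (k=15): L=118 R=41
Round 3 (k=17): L=41 R=182

Answer: 216,118 118,41 41,182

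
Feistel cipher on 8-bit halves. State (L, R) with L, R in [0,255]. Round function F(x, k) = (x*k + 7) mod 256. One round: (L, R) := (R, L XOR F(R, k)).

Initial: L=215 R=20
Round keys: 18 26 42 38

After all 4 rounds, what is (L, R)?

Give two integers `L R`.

Answer: 125 54

Derivation:
Round 1 (k=18): L=20 R=184
Round 2 (k=26): L=184 R=163
Round 3 (k=42): L=163 R=125
Round 4 (k=38): L=125 R=54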